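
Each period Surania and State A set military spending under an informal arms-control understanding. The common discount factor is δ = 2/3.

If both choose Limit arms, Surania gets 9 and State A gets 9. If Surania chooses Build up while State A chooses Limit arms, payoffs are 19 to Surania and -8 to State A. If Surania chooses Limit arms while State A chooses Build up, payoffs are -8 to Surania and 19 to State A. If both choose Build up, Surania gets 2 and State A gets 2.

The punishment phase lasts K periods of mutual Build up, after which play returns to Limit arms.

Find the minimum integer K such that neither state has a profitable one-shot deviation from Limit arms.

Need Σ_{k=1}^{K} δ^k ≥ (19−9)/(9−2) = 1.4286 at δ = 2/3.
At K = 3 the sum is 1.4074 < 1.4286; at K = 4 it is 1.6049 ≥ 1.4286.
So the minimum punishment length is K = 4.

4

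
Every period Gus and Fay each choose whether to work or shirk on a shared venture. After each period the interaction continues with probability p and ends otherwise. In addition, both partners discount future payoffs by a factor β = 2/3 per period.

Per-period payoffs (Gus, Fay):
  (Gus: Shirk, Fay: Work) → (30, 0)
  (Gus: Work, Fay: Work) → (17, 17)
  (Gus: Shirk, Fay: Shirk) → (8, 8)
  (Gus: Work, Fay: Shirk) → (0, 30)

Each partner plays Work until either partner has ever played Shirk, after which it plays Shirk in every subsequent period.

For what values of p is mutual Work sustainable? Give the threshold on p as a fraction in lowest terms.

With continuation probability p and discount β, the effective per-period discount factor is βp.
Grim-trigger IC: βp ≥ (30−17)/(30−8) = 13/22.
So p ≥ (13/22)/(2/3) = 39/44.

39/44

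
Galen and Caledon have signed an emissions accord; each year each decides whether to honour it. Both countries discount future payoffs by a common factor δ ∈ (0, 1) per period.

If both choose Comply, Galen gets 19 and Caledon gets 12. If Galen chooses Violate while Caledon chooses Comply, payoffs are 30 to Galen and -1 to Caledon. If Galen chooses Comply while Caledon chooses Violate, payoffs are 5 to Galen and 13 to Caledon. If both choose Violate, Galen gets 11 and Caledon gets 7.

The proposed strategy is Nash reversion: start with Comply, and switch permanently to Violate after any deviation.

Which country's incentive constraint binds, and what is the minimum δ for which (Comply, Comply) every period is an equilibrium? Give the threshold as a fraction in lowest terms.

Galen: cooperation gives 19 each period; deviation gives 30 once then 11 forever.
  19/(1−δ) ≥ 30 + 11δ/(1−δ) ⇒ δ ≥ 11/19.
Caledon: cooperation gives 12 each period; deviation gives 13 once then 7 forever.
  δ ≥ 1/6.
Both must hold, so the binding constraint is Galen's: δ ≥ 11/19.

Galen; δ ≥ 11/19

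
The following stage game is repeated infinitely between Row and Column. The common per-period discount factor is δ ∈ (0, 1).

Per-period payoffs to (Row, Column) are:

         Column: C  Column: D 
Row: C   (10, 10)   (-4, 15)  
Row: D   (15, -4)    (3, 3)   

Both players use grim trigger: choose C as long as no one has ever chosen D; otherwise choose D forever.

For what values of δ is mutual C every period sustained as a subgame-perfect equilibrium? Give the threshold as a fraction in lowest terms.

5/12

Under grim trigger the critical discount factor is (T−C)/(T−P) with T = 15, C = 10, P = 3.
δ* = (15−10)/(15−3) = 5/12.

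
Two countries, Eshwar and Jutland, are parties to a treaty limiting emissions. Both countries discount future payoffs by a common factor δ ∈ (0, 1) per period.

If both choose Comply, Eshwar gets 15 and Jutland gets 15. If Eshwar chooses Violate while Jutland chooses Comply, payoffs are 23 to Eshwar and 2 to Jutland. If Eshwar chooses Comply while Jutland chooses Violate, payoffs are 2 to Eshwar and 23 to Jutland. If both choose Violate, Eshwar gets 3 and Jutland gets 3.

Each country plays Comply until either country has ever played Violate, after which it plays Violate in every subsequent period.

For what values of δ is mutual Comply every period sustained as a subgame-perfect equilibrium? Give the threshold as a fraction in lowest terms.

2/5

Cooperation forever yields 15 each period: 15/(1−δ).
Deviating yields 23 once, then 3 forever: 23 + 3δ/(1−δ).
No profitable deviation requires 15/(1−δ) ≥ 23 + 3δ/(1−δ).
Multiplying by (1−δ): 15 ≥ 23(1−δ) + 3δ = 23 − 20δ.
So 20δ ≥ 8, i.e. δ ≥ 8/20 = 2/5.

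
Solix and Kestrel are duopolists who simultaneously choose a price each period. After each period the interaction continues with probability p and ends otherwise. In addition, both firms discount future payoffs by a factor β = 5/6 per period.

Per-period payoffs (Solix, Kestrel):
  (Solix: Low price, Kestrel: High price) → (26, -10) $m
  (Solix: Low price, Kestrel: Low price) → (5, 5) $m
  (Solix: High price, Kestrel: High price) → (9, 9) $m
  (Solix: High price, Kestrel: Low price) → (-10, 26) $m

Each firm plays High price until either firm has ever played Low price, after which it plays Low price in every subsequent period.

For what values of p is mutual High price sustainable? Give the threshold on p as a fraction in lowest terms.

With continuation probability p and discount β, the effective per-period discount factor is βp.
Grim-trigger IC: βp ≥ (26−9)/(26−5) = 17/21.
So p ≥ (17/21)/(5/6) = 34/35.

34/35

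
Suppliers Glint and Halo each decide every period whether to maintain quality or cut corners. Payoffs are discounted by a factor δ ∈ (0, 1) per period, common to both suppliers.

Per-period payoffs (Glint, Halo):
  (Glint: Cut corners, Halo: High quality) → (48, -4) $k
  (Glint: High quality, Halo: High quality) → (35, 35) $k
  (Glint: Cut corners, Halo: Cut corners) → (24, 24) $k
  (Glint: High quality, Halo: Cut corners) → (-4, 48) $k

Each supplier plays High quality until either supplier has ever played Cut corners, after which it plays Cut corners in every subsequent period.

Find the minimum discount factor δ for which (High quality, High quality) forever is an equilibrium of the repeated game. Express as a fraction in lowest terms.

13/24

Cooperation forever yields 35 each period: 35/(1−δ).
Deviating yields 48 once, then 24 forever: 48 + 24δ/(1−δ).
No profitable deviation requires 35/(1−δ) ≥ 48 + 24δ/(1−δ).
Multiplying by (1−δ): 35 ≥ 48(1−δ) + 24δ = 48 − 24δ.
So 24δ ≥ 13, i.e. δ ≥ 13/24.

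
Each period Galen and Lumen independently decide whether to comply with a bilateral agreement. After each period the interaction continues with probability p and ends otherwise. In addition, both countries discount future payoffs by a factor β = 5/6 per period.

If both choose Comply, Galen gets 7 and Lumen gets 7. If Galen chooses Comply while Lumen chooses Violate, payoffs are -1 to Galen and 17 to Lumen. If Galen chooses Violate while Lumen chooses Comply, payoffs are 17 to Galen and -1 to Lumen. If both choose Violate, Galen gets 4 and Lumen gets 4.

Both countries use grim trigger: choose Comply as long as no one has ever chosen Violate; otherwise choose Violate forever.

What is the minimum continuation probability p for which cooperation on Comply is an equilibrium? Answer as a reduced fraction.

Expected continuation weight on next period's payoff is β·p = 5/6·p, which plays the role of the discount factor.
Cooperation requires 5/6·p ≥ (17−7)/(17−4) = 10/13, hence p ≥ 12/13.

12/13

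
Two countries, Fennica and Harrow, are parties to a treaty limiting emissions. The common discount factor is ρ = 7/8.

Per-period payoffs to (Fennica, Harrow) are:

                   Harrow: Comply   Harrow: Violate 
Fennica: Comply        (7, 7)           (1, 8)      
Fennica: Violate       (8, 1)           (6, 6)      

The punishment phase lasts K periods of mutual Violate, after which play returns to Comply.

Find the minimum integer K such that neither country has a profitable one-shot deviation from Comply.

Need Σ_{k=1}^{K} ρ^k ≥ (8−7)/(7−6) = 1.0000 at ρ = 7/8.
At K = 1 the sum is 0.8750 < 1.0000; at K = 2 it is 1.6406 ≥ 1.0000.
So the minimum punishment length is K = 2.

2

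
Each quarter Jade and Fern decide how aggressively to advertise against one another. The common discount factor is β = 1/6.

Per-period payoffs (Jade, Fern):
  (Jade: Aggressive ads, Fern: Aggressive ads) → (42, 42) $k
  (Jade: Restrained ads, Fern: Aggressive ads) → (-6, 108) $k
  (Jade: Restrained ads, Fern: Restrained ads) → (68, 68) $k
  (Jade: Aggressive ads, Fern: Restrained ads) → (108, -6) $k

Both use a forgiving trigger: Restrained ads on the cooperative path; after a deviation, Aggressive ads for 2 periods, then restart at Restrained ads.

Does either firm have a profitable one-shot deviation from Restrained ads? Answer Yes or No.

Yes

IC: β+…+β^2 ≥ (108−68)/(68−42) = 20/13.
At β = 1/6: partial sum = 0.1944 < 1.5385. Cooperation not sustainable.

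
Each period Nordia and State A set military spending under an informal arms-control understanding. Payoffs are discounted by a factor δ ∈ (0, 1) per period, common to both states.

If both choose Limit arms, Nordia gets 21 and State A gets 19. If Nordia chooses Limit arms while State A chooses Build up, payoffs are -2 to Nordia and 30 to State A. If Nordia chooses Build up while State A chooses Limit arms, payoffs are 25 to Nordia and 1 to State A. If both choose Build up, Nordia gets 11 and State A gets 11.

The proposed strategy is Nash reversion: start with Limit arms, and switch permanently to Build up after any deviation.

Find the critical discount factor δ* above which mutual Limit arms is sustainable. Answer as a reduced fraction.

11/19

Nordia's threshold: (25−21)/(25−11) = 2/7.
State A's threshold: (30−19)/(30−11) = 11/19.
2/7 < 11/19, so State A binds and δ* = 11/19.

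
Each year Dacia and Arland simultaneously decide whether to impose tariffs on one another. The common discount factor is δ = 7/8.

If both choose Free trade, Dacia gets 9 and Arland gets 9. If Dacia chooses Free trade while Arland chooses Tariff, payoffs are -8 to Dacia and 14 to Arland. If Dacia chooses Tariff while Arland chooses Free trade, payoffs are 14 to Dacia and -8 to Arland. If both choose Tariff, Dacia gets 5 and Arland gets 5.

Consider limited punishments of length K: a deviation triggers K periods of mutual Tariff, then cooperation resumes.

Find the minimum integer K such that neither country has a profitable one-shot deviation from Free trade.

2

No profitable deviation requires (9−5)(δ+…+δ^K) ≥ 14−9, i.e. δ+…+δ^K ≥ 5/4 ≈ 1.2500.
With δ = 7/8, the partial sums are K=1: 0.8750, K=2: 1.6406.
K = 2 is the first length at which the sum reaches 1.2500.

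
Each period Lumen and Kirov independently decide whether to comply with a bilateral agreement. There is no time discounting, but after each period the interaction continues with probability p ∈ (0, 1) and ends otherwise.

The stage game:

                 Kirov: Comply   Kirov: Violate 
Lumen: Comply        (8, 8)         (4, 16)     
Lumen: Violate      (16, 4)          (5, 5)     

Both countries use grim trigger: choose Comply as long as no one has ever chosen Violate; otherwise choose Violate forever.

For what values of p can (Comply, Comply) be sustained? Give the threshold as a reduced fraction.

Expected cooperation value is 8 + p·8 + p²·8 + … = 8/(1−p); deviation gives 16 + p·5/(1−p).
8 ≥ 16(1−p) + 5p ⇒ 11p ≥ 8 ⇒ p ≥ 8/11.

8/11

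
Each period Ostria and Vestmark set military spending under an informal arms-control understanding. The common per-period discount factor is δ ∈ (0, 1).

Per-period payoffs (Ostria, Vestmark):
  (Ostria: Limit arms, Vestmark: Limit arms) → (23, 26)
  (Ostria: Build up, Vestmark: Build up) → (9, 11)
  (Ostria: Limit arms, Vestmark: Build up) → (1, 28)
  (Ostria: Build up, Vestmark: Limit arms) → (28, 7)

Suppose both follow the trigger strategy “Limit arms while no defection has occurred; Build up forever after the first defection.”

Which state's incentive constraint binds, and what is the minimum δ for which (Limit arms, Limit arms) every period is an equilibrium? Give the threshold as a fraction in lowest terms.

Ostria; δ ≥ 5/19

For Ostria: deviation gain 28−23 = 5, per-period punishment loss 23−9 = 14. IC gives δ ≥ 5/19.
For Vestmark: gain 2, loss 15 per period, so δ ≥ 2/17.
The tighter constraint is Ostria's, so cooperation needs δ ≥ 5/19.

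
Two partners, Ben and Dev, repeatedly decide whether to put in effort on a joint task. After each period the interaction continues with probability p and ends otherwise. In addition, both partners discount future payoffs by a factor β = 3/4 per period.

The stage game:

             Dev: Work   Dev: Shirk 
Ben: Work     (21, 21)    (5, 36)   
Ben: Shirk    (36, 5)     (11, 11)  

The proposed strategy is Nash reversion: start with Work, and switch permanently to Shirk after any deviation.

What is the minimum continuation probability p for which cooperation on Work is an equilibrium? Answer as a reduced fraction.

4/5

Expected continuation weight on next period's payoff is β·p = 3/4·p, which plays the role of the discount factor.
Cooperation requires 3/4·p ≥ (36−21)/(36−11) = 3/5, hence p ≥ 4/5.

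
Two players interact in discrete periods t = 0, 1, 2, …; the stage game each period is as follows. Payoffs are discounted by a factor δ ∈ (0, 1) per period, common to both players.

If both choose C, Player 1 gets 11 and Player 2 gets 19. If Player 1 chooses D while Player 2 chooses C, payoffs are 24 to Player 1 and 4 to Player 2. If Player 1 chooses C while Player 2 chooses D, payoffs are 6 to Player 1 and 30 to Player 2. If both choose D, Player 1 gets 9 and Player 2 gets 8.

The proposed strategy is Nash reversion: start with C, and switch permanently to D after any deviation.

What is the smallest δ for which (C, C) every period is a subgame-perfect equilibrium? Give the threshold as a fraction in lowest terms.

For Player 1: deviation gain 24−11 = 13, per-period punishment loss 11−9 = 2. IC gives δ ≥ 13/15.
For Player 2: gain 11, loss 11 per period, so δ ≥ 11/22 = 1/2.
The tighter constraint is Player 1's, so cooperation needs δ ≥ 13/15.

13/15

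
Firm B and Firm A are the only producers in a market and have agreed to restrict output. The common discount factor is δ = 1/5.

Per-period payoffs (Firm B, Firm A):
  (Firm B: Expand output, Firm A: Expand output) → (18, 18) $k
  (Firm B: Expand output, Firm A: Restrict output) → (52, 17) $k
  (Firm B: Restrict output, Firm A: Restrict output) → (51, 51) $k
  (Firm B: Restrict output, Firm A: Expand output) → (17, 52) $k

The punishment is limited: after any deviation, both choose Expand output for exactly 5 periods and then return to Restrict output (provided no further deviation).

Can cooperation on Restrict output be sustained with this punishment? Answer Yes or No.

Yes

Comparing payoff streams over the 6 periods until play realigns: cooperate → 51(1+δ+…+δ^5); deviate → 52 + 18(δ+…+δ^5).
Cooperation is sustained iff (51−18)(δ+…+δ^5) ≥ 52−51.
δ+…+δ^5 = 1/5·(1−(1/5)^5)/(1−1/5) = 0.2499, and (52−51)/(51−18) = 0.0303.
0.2499 ≥ 0.0303, so cooperation is sustainable.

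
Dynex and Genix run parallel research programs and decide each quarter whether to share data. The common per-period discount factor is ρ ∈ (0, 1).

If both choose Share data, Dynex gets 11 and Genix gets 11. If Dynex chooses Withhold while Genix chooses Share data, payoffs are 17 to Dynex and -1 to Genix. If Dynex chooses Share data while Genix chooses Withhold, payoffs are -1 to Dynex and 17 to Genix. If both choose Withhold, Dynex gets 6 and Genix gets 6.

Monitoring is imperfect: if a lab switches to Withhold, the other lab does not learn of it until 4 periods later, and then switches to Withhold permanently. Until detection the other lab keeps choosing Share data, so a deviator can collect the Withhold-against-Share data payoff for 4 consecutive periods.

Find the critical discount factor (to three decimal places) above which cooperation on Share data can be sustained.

Deviating for the 4 undetected periods gains 17−11 = 6 per period over cooperation, then loses 11−6 = 5 per period forever once punishment starts.
Gain: 6(1 + ρ + … + ρ^3); loss: 5·ρ^4/(1−ρ).
No profitable deviation ⇔ 6(1−ρ^4) ≤ 5·ρ^4, i.e. ρ^4 ≥ 6/(6+5) = 6/11.
Hence ρ ≥ (6/11)^(1/4) ≈ 0.859.

0.859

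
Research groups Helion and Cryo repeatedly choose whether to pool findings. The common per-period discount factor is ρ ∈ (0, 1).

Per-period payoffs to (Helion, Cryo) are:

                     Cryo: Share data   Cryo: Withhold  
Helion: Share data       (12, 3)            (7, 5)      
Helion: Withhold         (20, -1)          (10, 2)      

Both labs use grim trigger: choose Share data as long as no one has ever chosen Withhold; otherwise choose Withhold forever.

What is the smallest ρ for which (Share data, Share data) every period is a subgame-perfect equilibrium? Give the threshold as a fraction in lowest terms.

For Helion: deviation gain 20−12 = 8, per-period punishment loss 12−10 = 2. IC gives ρ ≥ 8/10 = 4/5.
For Cryo: gain 2, loss 1 per period, so ρ ≥ 2/3.
The tighter constraint is Helion's, so cooperation needs ρ ≥ 4/5.

4/5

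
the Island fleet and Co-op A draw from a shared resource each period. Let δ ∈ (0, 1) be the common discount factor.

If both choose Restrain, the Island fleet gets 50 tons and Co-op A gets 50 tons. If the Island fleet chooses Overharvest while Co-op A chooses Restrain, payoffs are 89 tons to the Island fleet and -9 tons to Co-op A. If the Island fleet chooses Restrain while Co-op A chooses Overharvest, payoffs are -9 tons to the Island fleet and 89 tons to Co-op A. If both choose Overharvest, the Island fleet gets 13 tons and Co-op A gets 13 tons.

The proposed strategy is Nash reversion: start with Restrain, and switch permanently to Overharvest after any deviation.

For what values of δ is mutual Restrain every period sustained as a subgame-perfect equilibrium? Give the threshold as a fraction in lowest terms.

Cooperation forever yields 50 each period: 50/(1−δ).
Deviating yields 89 once, then 13 forever: 89 + 13δ/(1−δ).
No profitable deviation requires 50/(1−δ) ≥ 89 + 13δ/(1−δ).
Multiplying by (1−δ): 50 ≥ 89(1−δ) + 13δ = 89 − 76δ.
So 76δ ≥ 39, i.e. δ ≥ 39/76.

39/76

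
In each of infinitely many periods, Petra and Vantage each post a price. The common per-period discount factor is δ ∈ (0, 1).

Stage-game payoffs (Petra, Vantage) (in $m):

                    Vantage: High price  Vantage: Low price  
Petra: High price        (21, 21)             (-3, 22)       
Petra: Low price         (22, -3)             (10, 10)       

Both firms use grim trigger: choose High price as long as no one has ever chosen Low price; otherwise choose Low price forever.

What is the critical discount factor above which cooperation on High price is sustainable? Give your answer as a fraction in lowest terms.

1/12

Under grim trigger the critical discount factor is (T−C)/(T−P) with T = 22, C = 21, P = 10.
δ* = (22−21)/(22−10) = 1/12.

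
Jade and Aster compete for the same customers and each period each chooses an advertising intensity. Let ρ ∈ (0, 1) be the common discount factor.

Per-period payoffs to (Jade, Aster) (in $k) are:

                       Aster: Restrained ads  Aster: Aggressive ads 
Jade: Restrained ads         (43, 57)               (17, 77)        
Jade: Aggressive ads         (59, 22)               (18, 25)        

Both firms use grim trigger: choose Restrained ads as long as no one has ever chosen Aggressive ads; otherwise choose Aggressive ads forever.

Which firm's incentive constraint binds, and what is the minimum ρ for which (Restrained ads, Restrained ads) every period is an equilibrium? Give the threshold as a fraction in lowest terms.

Jade; ρ ≥ 16/41

Jade: cooperation gives 43 each period; deviation gives 59 once then 18 forever.
  43/(1−ρ) ≥ 59 + 18ρ/(1−ρ) ⇒ ρ ≥ 16/41.
Aster: cooperation gives 57 each period; deviation gives 77 once then 25 forever.
  ρ ≥ 20/52 = 5/13.
Both must hold, so the binding constraint is Jade's: ρ ≥ 16/41.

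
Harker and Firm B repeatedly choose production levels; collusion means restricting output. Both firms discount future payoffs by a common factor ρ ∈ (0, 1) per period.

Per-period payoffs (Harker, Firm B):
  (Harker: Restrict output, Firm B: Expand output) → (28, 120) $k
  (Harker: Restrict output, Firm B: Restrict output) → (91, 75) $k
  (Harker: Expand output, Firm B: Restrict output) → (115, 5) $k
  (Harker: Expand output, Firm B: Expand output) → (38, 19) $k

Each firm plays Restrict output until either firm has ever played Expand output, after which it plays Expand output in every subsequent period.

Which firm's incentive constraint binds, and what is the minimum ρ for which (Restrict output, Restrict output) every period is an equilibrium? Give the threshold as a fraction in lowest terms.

Harker's threshold: (115−91)/(115−38) = 24/77.
Firm B's threshold: (120−75)/(120−19) = 45/101.
24/77 < 45/101, so Firm B binds and ρ* = 45/101.

Firm B; ρ ≥ 45/101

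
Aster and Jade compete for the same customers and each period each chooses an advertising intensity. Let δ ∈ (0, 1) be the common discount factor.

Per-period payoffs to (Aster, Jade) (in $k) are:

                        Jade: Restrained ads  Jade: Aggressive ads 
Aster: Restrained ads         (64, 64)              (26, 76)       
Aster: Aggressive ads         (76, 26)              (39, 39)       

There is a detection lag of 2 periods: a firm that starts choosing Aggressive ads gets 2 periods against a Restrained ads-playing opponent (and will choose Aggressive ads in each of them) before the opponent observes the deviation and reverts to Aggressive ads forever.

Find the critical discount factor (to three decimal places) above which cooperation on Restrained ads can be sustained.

Deviating for the 2 undetected periods gains 76−64 = 12 per period over cooperation, then loses 64−39 = 25 per period forever once punishment starts.
Gain: 12(1 + δ + … + δ^1); loss: 25·δ^2/(1−δ).
No profitable deviation ⇔ 12(1−δ^2) ≤ 25·δ^2, i.e. δ^2 ≥ 12/(12+25) = 12/37.
Hence δ ≥ (12/37)^(1/2) ≈ 0.569.

0.569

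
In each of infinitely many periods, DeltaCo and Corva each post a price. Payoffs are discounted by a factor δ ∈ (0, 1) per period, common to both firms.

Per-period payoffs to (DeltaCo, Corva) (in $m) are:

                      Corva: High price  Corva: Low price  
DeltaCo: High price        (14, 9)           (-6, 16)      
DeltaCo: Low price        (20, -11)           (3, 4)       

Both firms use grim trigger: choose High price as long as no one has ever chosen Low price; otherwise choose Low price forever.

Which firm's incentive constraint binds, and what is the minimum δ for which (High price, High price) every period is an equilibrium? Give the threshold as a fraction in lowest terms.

Corva; δ ≥ 7/12

DeltaCo: cooperation gives 14 each period; deviation gives 20 once then 3 forever.
  14/(1−δ) ≥ 20 + 3δ/(1−δ) ⇒ δ ≥ 6/17.
Corva: cooperation gives 9 each period; deviation gives 16 once then 4 forever.
  δ ≥ 7/12.
Both must hold, so the binding constraint is Corva's: δ ≥ 7/12.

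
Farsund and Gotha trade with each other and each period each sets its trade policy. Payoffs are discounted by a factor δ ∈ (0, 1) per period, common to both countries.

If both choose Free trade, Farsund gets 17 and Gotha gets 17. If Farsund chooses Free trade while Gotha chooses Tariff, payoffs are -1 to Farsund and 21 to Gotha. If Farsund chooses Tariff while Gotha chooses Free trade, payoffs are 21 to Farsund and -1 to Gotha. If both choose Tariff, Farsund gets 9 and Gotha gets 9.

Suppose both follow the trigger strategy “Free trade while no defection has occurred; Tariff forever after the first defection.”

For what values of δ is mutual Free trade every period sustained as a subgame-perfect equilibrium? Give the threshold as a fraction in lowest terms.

1/3

Cooperation forever yields 17 each period: 17/(1−δ).
Deviating yields 21 once, then 9 forever: 21 + 9δ/(1−δ).
No profitable deviation requires 17/(1−δ) ≥ 21 + 9δ/(1−δ).
Multiplying by (1−δ): 17 ≥ 21(1−δ) + 9δ = 21 − 12δ.
So 12δ ≥ 4, i.e. δ ≥ 4/12 = 1/3.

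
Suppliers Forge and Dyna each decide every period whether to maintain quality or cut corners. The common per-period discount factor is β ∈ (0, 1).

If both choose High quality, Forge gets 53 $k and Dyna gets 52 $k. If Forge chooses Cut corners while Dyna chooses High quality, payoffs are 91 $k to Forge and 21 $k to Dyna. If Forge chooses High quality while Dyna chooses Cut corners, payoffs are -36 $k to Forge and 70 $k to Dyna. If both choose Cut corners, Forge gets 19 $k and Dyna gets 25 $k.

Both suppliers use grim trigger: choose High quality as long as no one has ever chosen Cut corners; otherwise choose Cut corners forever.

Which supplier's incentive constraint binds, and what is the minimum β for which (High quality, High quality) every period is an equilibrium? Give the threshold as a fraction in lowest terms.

Forge's threshold: (91−53)/(91−19) = 19/36.
Dyna's threshold: (70−52)/(70−25) = 2/5.
19/36 > 2/5, so Forge binds and β* = 19/36.

Forge; β ≥ 19/36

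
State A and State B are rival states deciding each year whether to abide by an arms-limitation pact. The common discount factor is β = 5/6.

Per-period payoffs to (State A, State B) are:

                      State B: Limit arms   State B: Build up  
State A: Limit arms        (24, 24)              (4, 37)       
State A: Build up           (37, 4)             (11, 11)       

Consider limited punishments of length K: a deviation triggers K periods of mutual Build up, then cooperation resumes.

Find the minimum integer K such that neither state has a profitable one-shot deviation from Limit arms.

IC: β(1−β^K)/(1−β) ≥ (37−24)/(24−11) = 1.
With β = 5/6: need 1 − β^K ≥ 1·(1−5/6)/(5/6), i.e. β^K ≤ 0.8000.
Since (5/6)^1 = 0.8333 and (5/6)^2 = 0.6944, the smallest such K is 2.

2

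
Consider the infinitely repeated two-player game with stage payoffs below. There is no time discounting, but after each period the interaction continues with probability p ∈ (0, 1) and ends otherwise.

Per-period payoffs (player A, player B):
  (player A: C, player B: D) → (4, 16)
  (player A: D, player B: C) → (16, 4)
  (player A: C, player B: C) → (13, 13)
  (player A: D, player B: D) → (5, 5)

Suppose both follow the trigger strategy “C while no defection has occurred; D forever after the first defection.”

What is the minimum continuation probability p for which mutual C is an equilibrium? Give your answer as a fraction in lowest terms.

With no time discounting, the continuation probability p plays the role of the discount factor.
Grim-trigger IC: 13/(1−p) ≥ 16 + 5p/(1−p) ⇒ p ≥ (16−13)/(16−5) = 3/11.

3/11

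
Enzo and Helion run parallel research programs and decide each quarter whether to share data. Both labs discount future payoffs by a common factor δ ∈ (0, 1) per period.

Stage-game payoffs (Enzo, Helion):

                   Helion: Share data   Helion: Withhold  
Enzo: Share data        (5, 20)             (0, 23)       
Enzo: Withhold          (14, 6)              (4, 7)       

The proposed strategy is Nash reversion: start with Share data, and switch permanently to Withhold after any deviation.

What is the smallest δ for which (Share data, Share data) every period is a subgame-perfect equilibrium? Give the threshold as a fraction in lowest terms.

9/10

Enzo: cooperation gives 5 each period; deviation gives 14 once then 4 forever.
  5/(1−δ) ≥ 14 + 4δ/(1−δ) ⇒ δ ≥ 9/10.
Helion: cooperation gives 20 each period; deviation gives 23 once then 7 forever.
  δ ≥ 3/16.
Both must hold, so the binding constraint is Enzo's: δ ≥ 9/10.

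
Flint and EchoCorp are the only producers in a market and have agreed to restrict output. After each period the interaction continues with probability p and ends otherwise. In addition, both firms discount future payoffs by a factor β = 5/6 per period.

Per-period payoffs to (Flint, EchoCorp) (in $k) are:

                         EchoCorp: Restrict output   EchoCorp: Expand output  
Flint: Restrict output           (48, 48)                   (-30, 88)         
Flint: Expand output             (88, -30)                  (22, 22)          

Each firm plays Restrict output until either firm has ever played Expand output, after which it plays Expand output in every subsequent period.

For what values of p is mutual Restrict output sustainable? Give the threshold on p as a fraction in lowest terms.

Expected continuation weight on next period's payoff is β·p = 5/6·p, which plays the role of the discount factor.
Cooperation requires 5/6·p ≥ (88−48)/(88−22) = 20/33, hence p ≥ 8/11.

8/11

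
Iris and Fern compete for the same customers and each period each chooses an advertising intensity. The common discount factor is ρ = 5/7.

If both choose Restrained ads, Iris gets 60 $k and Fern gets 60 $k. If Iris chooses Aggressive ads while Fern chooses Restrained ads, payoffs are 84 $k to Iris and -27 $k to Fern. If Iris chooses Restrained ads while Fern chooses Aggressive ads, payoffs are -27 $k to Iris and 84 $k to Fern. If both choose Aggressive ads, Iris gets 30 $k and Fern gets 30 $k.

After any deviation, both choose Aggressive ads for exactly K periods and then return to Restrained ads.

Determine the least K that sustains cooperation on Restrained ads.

2

IC: ρ(1−ρ^K)/(1−ρ) ≥ (84−60)/(60−30) = 4/5.
With ρ = 5/7: need 1 − ρ^K ≥ 4/5·(1−5/7)/(5/7), i.e. ρ^K ≤ 0.6800.
Since (5/7)^1 = 0.7143 and (5/7)^2 = 0.5102, the smallest such K is 2.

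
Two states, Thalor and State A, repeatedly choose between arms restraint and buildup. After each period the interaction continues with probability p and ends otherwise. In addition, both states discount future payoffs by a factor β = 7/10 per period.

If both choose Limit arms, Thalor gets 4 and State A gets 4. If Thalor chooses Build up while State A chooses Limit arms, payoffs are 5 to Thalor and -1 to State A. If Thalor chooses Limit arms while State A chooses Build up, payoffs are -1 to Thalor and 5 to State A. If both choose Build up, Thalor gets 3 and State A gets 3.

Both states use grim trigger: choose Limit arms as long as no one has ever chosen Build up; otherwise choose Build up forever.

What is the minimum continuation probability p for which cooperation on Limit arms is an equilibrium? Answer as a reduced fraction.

5/7

Expected continuation weight on next period's payoff is β·p = 7/10·p, which plays the role of the discount factor.
Cooperation requires 7/10·p ≥ (5−4)/(5−3) = 1/2, hence p ≥ 5/7.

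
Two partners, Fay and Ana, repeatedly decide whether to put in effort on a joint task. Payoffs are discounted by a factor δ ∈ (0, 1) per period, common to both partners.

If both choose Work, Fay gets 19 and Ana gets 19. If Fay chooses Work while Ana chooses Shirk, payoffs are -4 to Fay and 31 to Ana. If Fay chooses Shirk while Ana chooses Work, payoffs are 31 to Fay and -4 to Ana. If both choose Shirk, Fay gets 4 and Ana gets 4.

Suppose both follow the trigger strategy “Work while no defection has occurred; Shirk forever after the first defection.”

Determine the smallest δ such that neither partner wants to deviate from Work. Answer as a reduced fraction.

One-period gain from deviating is 31 − 19 = 12. The loss is 19 − 4 = 15 in every subsequent period, with present value 15·δ/(1−δ).
Deviation is unprofitable when 15·δ/(1−δ) ≥ 12, i.e. δ/(1−δ) ≥ 4/5.
Equivalently δ ≥ 12/(12+15) = 4/9.

4/9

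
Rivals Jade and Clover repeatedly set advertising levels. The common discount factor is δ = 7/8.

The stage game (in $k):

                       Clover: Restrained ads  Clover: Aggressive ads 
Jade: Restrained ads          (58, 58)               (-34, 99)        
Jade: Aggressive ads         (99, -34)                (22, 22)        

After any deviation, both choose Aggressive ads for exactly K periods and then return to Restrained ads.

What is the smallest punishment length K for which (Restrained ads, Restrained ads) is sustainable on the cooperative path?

2

IC: δ(1−δ^K)/(1−δ) ≥ (99−58)/(58−22) = 41/36.
With δ = 7/8: need 1 − δ^K ≥ 41/36·(1−7/8)/(7/8), i.e. δ^K ≤ 0.8373.
Since (7/8)^1 = 0.8750 and (7/8)^2 = 0.7656, the smallest such K is 2.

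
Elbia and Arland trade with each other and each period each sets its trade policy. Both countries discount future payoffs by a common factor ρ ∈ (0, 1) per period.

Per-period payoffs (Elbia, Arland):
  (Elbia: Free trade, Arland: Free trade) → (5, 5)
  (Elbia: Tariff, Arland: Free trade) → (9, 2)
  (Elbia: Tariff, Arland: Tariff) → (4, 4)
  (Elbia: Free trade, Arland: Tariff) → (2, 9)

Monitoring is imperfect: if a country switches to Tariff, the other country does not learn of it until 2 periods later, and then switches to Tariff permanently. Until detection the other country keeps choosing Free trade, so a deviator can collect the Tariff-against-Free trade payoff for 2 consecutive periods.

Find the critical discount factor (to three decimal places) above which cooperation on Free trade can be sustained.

A deviator earns 9 for 2 periods, then 4 forever; cooperating earns 5 forever. Multiplying the IC by (1−ρ):
5 ≥ 9(1−ρ^2) + 4ρ^2, so 5·ρ^2 ≥ 4 and ρ^2 ≥ 4/5.
ρ ≥ (4/5)^(1/2) ≈ 0.894.

0.894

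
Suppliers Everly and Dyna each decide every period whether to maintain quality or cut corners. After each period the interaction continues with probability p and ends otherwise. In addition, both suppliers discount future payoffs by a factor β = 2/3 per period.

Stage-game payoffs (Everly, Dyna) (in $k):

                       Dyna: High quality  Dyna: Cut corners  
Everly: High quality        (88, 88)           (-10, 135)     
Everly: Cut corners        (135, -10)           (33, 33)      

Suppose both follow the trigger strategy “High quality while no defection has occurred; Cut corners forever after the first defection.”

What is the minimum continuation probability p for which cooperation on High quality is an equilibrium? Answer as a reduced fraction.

47/68

Expected continuation weight on next period's payoff is β·p = 2/3·p, which plays the role of the discount factor.
Cooperation requires 2/3·p ≥ (135−88)/(135−33) = 47/102, hence p ≥ 47/68.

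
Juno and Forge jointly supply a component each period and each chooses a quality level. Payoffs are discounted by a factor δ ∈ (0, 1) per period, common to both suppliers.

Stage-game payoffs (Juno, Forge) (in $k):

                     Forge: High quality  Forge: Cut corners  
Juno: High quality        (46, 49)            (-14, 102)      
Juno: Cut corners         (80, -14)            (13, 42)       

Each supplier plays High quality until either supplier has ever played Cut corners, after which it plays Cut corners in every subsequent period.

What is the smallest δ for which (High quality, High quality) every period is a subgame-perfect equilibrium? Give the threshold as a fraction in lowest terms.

Juno's threshold: (80−46)/(80−13) = 34/67.
Forge's threshold: (102−49)/(102−42) = 53/60.
34/67 < 53/60, so Forge binds and δ* = 53/60.

53/60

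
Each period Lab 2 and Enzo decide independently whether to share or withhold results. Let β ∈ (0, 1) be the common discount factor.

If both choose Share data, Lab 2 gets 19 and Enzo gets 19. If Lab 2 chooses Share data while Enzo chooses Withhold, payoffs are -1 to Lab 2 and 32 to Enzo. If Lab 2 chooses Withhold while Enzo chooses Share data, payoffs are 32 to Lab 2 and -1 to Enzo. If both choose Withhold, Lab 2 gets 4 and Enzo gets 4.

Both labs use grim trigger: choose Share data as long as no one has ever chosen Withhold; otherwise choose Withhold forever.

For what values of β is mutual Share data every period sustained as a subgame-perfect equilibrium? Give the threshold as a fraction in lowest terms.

13/28

19/(1−β) ≥ 32 + 4β/(1−β)
19 ≥ 32 − 28β
β ≥ 13/28.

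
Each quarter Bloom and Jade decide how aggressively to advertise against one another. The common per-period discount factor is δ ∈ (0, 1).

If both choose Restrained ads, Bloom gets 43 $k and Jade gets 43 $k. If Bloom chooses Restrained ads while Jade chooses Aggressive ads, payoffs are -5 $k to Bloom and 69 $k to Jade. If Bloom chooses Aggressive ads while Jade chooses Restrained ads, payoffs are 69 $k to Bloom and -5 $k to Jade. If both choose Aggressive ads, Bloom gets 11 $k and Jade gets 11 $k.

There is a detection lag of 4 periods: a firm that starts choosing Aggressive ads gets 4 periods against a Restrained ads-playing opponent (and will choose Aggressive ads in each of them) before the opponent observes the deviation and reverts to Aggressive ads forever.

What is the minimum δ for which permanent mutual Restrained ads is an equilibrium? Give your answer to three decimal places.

Deviating for the 4 undetected periods gains 69−43 = 26 per period over cooperation, then loses 43−11 = 32 per period forever once punishment starts.
Gain: 26(1 + δ + … + δ^3); loss: 32·δ^4/(1−δ).
No profitable deviation ⇔ 26(1−δ^4) ≤ 32·δ^4, i.e. δ^4 ≥ 26/(26+32) = 13/29.
Hence δ ≥ (13/29)^(1/4) ≈ 0.818.

0.818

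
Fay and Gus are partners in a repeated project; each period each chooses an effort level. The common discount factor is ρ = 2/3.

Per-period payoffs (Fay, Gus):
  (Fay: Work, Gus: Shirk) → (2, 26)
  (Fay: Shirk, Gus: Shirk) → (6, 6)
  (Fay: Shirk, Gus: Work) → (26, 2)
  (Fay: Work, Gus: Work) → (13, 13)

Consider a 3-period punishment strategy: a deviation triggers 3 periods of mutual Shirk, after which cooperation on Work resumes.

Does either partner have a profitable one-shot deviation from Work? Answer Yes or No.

Yes

IC: ρ+…+ρ^3 ≥ (26−13)/(13−6) = 13/7.
At ρ = 2/3: partial sum = 1.4074 < 1.8571. Cooperation not sustainable.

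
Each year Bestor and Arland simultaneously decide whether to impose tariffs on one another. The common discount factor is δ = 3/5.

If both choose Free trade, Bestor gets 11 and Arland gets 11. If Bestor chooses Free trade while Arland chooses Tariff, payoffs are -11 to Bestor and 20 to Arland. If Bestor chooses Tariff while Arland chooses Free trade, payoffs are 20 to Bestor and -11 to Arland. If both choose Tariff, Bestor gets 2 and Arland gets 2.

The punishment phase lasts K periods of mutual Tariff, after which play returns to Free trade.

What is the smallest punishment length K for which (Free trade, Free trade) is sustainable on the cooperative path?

IC: δ(1−δ^K)/(1−δ) ≥ (20−11)/(11−2) = 1.
With δ = 3/5: need 1 − δ^K ≥ 1·(1−3/5)/(3/5), i.e. δ^K ≤ 0.3333.
Since (3/5)^2 = 0.3600 and (3/5)^3 = 0.2160, the smallest such K is 3.

3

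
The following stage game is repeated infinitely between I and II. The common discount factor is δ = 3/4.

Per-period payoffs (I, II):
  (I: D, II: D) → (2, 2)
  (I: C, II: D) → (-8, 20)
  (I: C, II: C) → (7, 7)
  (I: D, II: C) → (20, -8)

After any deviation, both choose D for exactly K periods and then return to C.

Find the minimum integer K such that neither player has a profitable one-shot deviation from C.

8

IC: δ(1−δ^K)/(1−δ) ≥ (20−7)/(7−2) = 13/5.
With δ = 3/4: need 1 − δ^K ≥ 13/5·(1−3/4)/(3/4), i.e. δ^K ≤ 0.1333.
Since (3/4)^7 = 0.1335 and (3/4)^8 = 0.1001, the smallest such K is 8.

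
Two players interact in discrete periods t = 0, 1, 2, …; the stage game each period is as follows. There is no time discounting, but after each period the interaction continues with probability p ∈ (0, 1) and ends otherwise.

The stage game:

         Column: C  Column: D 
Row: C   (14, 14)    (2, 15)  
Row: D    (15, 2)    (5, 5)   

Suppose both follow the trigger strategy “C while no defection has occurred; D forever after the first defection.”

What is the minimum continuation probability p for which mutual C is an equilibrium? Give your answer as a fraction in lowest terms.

1/10

With no time discounting, the continuation probability p plays the role of the discount factor.
Grim-trigger IC: 14/(1−p) ≥ 15 + 5p/(1−p) ⇒ p ≥ (15−14)/(15−5) = 1/10.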